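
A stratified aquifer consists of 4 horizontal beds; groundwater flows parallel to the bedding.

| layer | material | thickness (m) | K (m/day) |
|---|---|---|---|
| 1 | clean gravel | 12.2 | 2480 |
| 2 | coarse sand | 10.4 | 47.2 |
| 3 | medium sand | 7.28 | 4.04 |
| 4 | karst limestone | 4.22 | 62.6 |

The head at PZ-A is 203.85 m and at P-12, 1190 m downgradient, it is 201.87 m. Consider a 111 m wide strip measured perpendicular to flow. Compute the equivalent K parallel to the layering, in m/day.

910

Flow is parallel to layering, so each bed carries its own Darcy discharge and the transmissivities add.
Σ(K_i·b_i) = 2480×12.2 + 47.2×10.4 + 4.04×7.28 + 62.6×4.22 = 31040 m²/day.
Total thickness b = 34.10 m, so K_eq = Σ(K_i·b_i)/b = 910.3 m/day.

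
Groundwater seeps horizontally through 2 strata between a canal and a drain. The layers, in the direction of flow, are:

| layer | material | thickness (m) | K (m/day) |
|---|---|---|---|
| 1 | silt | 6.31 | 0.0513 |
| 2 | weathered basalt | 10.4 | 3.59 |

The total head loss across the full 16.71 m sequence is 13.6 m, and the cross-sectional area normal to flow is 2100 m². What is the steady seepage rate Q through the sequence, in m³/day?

227

Flow is perpendicular to layering, so the layers act in series and the equivalent K is the thickness-weighted harmonic mean.
Total thickness L = 6.31 + 10.4 = 16.71 m.
Σ(b_i/K_i) = 6.31/0.0513 + 10.4/3.59 = 125.9 d.
K_eq = L / Σ(b_i/K_i) = 16.71 / 125.9 = 0.1327 m/day.
Q = K_eq · A · (Δh/L) = 0.1327 × 2100 × (13.6/16.71) = 226.8 m³/day.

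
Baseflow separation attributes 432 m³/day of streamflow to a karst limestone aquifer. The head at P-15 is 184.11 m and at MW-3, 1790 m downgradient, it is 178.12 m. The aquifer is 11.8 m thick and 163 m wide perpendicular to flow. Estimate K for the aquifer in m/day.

67.1

Cross-sectional area A = 163 × 11.8 = 1923 m².
Hydraulic gradient i = (184.11 − 178.12) / 1790 = 5.99 / 1790 = 0.003346.
From Q = K·A·i, K = Q / (A·i) = 432 / (1923 × 0.003346) = 67.12 m/day.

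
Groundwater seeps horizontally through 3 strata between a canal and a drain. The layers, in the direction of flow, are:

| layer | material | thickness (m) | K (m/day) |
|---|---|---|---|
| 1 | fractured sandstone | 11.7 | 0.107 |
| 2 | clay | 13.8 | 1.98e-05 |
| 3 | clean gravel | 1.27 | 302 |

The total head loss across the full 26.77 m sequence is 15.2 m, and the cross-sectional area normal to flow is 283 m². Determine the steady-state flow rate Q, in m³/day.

0.00617

Flow is perpendicular to layering, so the layers act in series and the equivalent K is the thickness-weighted harmonic mean.
Total thickness L = 11.7 + 13.8 + 1.27 = 26.77 m.
Σ(b_i/K_i) = 11.7/0.107 + 13.8/1.98e-05 + 1.27/302 = 6.971e+05 d.
K_eq = L / Σ(b_i/K_i) = 26.77 / 6.971e+05 = 3.840e-05 m/day.
Q = K_eq · A · (Δh/L) = 3.840e-05 × 283 × (15.2/26.77) = 0.006171 m³/day.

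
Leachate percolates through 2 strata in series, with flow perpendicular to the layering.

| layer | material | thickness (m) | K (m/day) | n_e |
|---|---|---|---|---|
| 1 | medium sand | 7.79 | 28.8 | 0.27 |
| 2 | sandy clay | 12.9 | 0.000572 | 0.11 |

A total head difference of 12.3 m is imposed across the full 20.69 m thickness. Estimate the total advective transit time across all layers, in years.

17.7

With flow normal to the layers, continuity requires the same specific discharge q through every layer.
Σ(b_i/K_i) = 7.79/28.8 + 12.9/0.000572 = 22553 d.
q = Δh / Σ(b_i/K_i) = 12.3 / 22553 = 0.0005454 m/day.
In each layer the seepage velocity is v_i = q/n_i, so the layer transit time is t_i = b_i·n_i / q:
  layer 1 (medium sand): t_1 = 7.79 × 0.27 / 0.0005454 = 3857 d
  layer 2 (sandy clay): t_2 = 12.9 × 0.11 / 0.0005454 = 2602 d
Total t = Σ t_i = 6458 days = 17.68 years.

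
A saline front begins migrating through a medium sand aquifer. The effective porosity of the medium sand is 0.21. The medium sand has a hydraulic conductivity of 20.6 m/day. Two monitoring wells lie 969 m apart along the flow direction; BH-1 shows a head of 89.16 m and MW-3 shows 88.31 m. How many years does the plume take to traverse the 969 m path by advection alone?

30.8

Hydraulic gradient i = (89.16 − 88.31) / 969 = 0.85 / 969 = 0.0008772.
Darcy flux q = K · i = 20.60 × 0.0008772 = 0.01807 m/day.
Seepage velocity v = q / n_e = 0.01807 / 0.21 = 0.08605 m/day.
Travel time t = L / v = 969 / 0.08605 = 11261 days = 30.83 years.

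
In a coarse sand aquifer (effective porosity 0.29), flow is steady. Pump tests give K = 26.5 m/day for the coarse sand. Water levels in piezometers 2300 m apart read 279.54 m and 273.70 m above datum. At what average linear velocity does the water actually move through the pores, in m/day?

0.232

Hydraulic gradient i = (279.54 − 273.70) / 2300 = 5.84 / 2300 = 0.002539.
Darcy flux q = K · i = 26.50 × 0.002539 = 0.06729 m/day.
Seepage velocity v = q / n_e = 0.06729 / 0.29 = 0.2320 m/day.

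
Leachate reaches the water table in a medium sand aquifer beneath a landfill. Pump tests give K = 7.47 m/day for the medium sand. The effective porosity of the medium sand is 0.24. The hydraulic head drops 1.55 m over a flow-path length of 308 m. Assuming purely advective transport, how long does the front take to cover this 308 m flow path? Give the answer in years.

5.38

Hydraulic gradient i = Δh / L = 1.55 / 308 = 0.005032.
Darcy flux q = K · i = 7.470 × 0.005032 = 0.03759 m/day.
Seepage velocity v = q / n_e = 0.03759 / 0.24 = 0.1566 m/day.
Travel time t = L / v = 308 / 0.1566 = 1966 days = 5.384 years.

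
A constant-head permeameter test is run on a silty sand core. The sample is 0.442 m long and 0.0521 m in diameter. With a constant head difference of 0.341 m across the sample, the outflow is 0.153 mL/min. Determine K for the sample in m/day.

Cross-sectional area A = π·(d/2)² = π × (0.0521/2)² = 0.002132 m².
Convert discharge: 0.153 mL/min = 2.550e-09 m³/s.
Darcy's law rearranged: K = Q·L / (A·Δh) = 2.550e-09 × 0.442 / (0.002132 × 0.341) = 1.550e-06 m/s = 0.1340 m/day.

0.134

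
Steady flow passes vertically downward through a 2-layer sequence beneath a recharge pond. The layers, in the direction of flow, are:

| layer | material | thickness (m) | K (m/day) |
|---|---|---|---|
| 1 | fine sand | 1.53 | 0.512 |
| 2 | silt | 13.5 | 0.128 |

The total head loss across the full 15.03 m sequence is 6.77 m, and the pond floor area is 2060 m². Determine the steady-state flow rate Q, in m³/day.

129

Flow is perpendicular to layering, so the layers act in series and the equivalent K is the thickness-weighted harmonic mean.
Total thickness L = 1.53 + 13.5 = 15.03 m.
Σ(b_i/K_i) = 1.53/0.512 + 13.5/0.128 = 108.5 d.
K_eq = L / Σ(b_i/K_i) = 15.03 / 108.5 = 0.1386 m/day.
Q = K_eq · A · (Δh/L) = 0.1386 × 2060 × (6.77/15.03) = 128.6 m³/day.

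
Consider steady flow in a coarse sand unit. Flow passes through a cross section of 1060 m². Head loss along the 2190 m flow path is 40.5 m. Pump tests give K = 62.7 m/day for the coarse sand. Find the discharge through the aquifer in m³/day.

Hydraulic gradient i = Δh / L = 40.5 / 2190 = 0.01849.
Darcy's law: Q = K · A · i = 62.70 × 1060 × 0.01849 = 1229 m³/day.

1230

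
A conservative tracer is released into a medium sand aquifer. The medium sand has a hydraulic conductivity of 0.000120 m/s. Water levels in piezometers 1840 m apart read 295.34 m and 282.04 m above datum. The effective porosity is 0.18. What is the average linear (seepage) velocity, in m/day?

Convert K: 0.000120 m/s × 86400 = 10.37 m/day.
Hydraulic gradient i = (295.34 − 282.04) / 1840 = 13.3 / 1840 = 0.007228.
Darcy flux q = K · i = 10.37 × 0.007228 = 0.07494 m/day.
Seepage velocity v = q / n_e = 0.07494 / 0.18 = 0.4163 m/day.

0.416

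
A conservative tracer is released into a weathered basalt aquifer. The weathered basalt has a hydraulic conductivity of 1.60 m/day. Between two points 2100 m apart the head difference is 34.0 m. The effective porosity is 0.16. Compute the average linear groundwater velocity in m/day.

Hydraulic gradient i = Δh / L = 34.0 / 2100 = 0.01619.
Darcy flux q = K · i = 1.600 × 0.01619 = 0.02590 m/day.
Seepage velocity v = q / n_e = 0.02590 / 0.16 = 0.1619 m/day.

0.162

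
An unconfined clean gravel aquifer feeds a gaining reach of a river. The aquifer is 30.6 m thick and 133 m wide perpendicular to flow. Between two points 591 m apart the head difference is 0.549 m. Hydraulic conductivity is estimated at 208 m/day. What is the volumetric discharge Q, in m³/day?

Cross-sectional area A = 133 × 30.6 = 4070 m².
Hydraulic gradient i = Δh / L = 0.549 / 591 = 0.0009289.
Darcy's law: Q = K · A · i = 208.0 × 4070 × 0.0009289 = 786.4 m³/day.

786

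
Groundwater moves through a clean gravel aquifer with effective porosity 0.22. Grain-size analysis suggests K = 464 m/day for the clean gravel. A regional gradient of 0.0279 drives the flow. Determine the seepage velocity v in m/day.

58.8

Hydraulic gradient i = 0.0279.
Darcy flux q = K · i = 464.0 × 0.02790 = 12.95 m/day.
Seepage velocity v = q / n_e = 12.95 / 0.22 = 58.84 m/day.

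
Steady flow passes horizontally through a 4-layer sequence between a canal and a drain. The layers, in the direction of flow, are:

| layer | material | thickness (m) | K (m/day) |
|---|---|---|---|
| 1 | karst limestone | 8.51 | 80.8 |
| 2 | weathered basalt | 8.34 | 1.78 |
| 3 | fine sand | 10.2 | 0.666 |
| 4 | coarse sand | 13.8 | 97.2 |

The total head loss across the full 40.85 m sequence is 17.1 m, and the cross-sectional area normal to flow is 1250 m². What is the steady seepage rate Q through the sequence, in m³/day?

Flow is perpendicular to layering, so the layers act in series and the equivalent K is the thickness-weighted harmonic mean.
Total thickness L = 8.51 + 8.34 + 10.2 + 13.8 = 40.85 m.
Σ(b_i/K_i) = 8.51/80.8 + 8.34/1.78 + 10.2/0.666 + 13.8/97.2 = 20.25 d.
K_eq = L / Σ(b_i/K_i) = 40.85 / 20.25 = 2.017 m/day.
Q = K_eq · A · (Δh/L) = 2.017 × 1250 × (17.1/40.85) = 1056 m³/day.

1060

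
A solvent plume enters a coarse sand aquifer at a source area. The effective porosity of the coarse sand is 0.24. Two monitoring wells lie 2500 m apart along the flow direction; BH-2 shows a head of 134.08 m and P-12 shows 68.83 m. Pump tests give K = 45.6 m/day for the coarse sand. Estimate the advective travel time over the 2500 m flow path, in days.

504

Hydraulic gradient i = (134.08 − 68.83) / 2500 = 65.25 / 2500 = 0.02610.
Darcy flux q = K · i = 45.60 × 0.02610 = 1.190 m/day.
Seepage velocity v = q / n_e = 1.190 / 0.24 = 4.959 m/day.
Travel time t = L / v = 2500 / 4.959 = 504.1 days.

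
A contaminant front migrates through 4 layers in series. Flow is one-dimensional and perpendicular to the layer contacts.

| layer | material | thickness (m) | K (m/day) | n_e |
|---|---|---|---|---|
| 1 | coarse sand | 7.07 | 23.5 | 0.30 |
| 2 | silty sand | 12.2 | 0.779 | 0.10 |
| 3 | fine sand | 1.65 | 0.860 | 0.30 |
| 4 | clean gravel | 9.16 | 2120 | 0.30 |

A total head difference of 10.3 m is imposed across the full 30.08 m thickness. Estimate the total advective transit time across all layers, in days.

11.4

With flow normal to the layers, continuity requires the same specific discharge q through every layer.
Σ(b_i/K_i) = 7.07/23.5 + 12.2/0.779 + 1.65/0.860 + 9.16/2120 = 17.88 d.
q = Δh / Σ(b_i/K_i) = 10.3 / 17.88 = 0.5759 m/day.
In each layer the seepage velocity is v_i = q/n_i, so the layer transit time is t_i = b_i·n_i / q:
  layer 1 (coarse sand): t_1 = 7.07 × 0.30 / 0.5759 = 3.683 d
  layer 2 (silty sand): t_2 = 12.2 × 0.10 / 0.5759 = 2.118 d
  layer 3 (fine sand): t_3 = 1.65 × 0.30 / 0.5759 = 0.8595 d
  layer 4 (clean gravel): t_4 = 9.16 × 0.30 / 0.5759 = 4.772 d
Total t = Σ t_i = 11.43 days.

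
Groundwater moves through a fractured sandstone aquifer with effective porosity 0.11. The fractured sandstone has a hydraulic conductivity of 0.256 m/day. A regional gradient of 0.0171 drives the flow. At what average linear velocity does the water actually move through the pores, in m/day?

0.0398

Hydraulic gradient i = 0.0171.
Darcy flux q = K · i = 0.2560 × 0.01710 = 0.004378 m/day.
Seepage velocity v = q / n_e = 0.004378 / 0.11 = 0.03980 m/day.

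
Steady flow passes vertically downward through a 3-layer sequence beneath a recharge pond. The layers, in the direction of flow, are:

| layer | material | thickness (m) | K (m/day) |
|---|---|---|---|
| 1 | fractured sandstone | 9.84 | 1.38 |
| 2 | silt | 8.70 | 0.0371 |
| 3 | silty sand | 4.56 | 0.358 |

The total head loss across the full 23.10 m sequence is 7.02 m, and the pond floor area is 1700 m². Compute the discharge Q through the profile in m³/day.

46.9

Flow is perpendicular to layering, so the layers act in series and the equivalent K is the thickness-weighted harmonic mean.
Total thickness L = 9.84 + 8.70 + 4.56 = 23.10 m.
Σ(b_i/K_i) = 9.84/1.38 + 8.70/0.0371 + 4.56/0.358 = 254.4 d.
K_eq = L / Σ(b_i/K_i) = 23.10 / 254.4 = 0.09081 m/day.
Q = K_eq · A · (Δh/L) = 0.09081 × 1700 × (7.02/23.10) = 46.92 m³/day.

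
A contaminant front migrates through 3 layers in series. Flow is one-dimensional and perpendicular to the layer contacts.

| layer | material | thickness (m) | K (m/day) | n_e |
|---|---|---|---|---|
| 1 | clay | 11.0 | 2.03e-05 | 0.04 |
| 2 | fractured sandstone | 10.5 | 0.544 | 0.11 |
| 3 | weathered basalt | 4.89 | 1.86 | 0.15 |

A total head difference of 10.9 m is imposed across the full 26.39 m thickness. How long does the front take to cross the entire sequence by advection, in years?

317

With flow normal to the layers, continuity requires the same specific discharge q through every layer.
Σ(b_i/K_i) = 11.0/2.03e-05 + 10.5/0.544 + 4.89/1.86 = 5.419e+05 d.
q = Δh / Σ(b_i/K_i) = 10.9 / 5.419e+05 = 2.011e-05 m/day.
In each layer the seepage velocity is v_i = q/n_i, so the layer transit time is t_i = b_i·n_i / q:
  layer 1 (clay): t_1 = 11.0 × 0.04 / 2.011e-05 = 21875 d
  layer 2 (fractured sandstone): t_2 = 10.5 × 0.11 / 2.011e-05 = 57421 d
  layer 3 (weathered basalt): t_3 = 4.89 × 0.15 / 2.011e-05 = 36466 d
Total t = Σ t_i = 1.158e+05 days = 316.9 years.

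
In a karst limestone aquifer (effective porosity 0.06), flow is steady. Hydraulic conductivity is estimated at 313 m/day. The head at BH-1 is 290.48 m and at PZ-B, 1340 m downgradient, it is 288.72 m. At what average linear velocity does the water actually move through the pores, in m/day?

Hydraulic gradient i = (290.48 − 288.72) / 1340 = 1.76 / 1340 = 0.001313.
Darcy flux q = K · i = 313.0 × 0.001313 = 0.4111 m/day.
Seepage velocity v = q / n_e = 0.4111 / 0.06 = 6.852 m/day.

6.85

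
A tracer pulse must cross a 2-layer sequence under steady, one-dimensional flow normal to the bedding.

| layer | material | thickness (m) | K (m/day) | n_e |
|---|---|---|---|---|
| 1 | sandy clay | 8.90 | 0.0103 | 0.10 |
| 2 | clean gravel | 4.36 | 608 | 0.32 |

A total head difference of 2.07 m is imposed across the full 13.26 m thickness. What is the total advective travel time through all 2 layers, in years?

With flow normal to the layers, continuity requires the same specific discharge q through every layer.
Σ(b_i/K_i) = 8.90/0.0103 + 4.36/608 = 864.1 d.
q = Δh / Σ(b_i/K_i) = 2.07 / 864.1 = 0.002396 m/day.
In each layer the seepage velocity is v_i = q/n_i, so the layer transit time is t_i = b_i·n_i / q:
  layer 1 (sandy clay): t_1 = 8.90 × 0.10 / 0.002396 = 371.5 d
  layer 2 (clean gravel): t_2 = 4.36 × 0.32 / 0.002396 = 582.4 d
Total t = Σ t_i = 953.9 days = 2.612 years.

2.61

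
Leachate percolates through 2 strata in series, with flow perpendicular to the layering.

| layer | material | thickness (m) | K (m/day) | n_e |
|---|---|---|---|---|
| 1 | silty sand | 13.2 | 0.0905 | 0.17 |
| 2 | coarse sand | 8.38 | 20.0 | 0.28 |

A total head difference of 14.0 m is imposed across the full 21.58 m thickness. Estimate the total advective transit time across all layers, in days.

48.0

With flow normal to the layers, continuity requires the same specific discharge q through every layer.
Σ(b_i/K_i) = 13.2/0.0905 + 8.38/20.0 = 146.3 d.
q = Δh / Σ(b_i/K_i) = 14.0 / 146.3 = 0.09571 m/day.
In each layer the seepage velocity is v_i = q/n_i, so the layer transit time is t_i = b_i·n_i / q:
  layer 1 (silty sand): t_1 = 13.2 × 0.17 / 0.09571 = 23.45 d
  layer 2 (coarse sand): t_2 = 8.38 × 0.28 / 0.09571 = 24.52 d
Total t = Σ t_i = 47.96 days.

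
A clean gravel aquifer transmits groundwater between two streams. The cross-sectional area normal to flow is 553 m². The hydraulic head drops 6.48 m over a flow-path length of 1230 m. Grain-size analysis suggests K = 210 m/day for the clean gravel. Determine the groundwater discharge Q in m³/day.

612

Hydraulic gradient i = Δh / L = 6.48 / 1230 = 0.005268.
Darcy's law: Q = K · A · i = 210.0 × 553.0 × 0.005268 = 611.8 m³/day.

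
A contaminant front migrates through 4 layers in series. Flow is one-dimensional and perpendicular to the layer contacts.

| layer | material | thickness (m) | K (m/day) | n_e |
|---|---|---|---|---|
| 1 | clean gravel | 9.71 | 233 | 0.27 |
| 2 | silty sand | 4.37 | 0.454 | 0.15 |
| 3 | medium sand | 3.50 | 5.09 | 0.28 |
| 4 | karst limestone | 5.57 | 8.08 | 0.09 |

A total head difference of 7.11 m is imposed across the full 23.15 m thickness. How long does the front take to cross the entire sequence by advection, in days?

7.39

With flow normal to the layers, continuity requires the same specific discharge q through every layer.
Σ(b_i/K_i) = 9.71/233 + 4.37/0.454 + 3.50/5.09 + 5.57/8.08 = 11.04 d.
q = Δh / Σ(b_i/K_i) = 7.11 / 11.04 = 0.6438 m/day.
In each layer the seepage velocity is v_i = q/n_i, so the layer transit time is t_i = b_i·n_i / q:
  layer 1 (clean gravel): t_1 = 9.71 × 0.27 / 0.6438 = 4.072 d
  layer 2 (silty sand): t_2 = 4.37 × 0.15 / 0.6438 = 1.018 d
  layer 3 (medium sand): t_3 = 3.50 × 0.28 / 0.6438 = 1.522 d
  layer 4 (karst limestone): t_4 = 5.57 × 0.09 / 0.6438 = 0.7787 d
Total t = Σ t_i = 7.392 days.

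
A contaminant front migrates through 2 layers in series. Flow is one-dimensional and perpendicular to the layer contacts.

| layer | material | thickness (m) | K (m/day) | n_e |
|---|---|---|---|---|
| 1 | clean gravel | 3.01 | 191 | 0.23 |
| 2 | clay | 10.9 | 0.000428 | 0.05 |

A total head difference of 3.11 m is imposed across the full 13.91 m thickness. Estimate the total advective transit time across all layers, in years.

27.7

With flow normal to the layers, continuity requires the same specific discharge q through every layer.
Σ(b_i/K_i) = 3.01/191 + 10.9/0.000428 = 25467 d.
q = Δh / Σ(b_i/K_i) = 3.11 / 25467 = 0.0001221 m/day.
In each layer the seepage velocity is v_i = q/n_i, so the layer transit time is t_i = b_i·n_i / q:
  layer 1 (clean gravel): t_1 = 3.01 × 0.23 / 0.0001221 = 5669 d
  layer 2 (clay): t_2 = 10.9 × 0.05 / 0.0001221 = 4463 d
Total t = Σ t_i = 10132 days = 27.74 years.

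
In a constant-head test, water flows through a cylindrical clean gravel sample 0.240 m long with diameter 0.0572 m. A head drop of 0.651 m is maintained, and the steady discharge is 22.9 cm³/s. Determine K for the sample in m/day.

Cross-sectional area A = π·(d/2)² = π × (0.0572/2)² = 0.002570 m².
Convert discharge: 22.9 cm³/s = 2.290e-05 m³/s.
Darcy's law rearranged: K = Q·L / (A·Δh) = 2.290e-05 × 0.240 / (0.002570 × 0.651) = 0.003285 m/s = 283.9 m/day.

284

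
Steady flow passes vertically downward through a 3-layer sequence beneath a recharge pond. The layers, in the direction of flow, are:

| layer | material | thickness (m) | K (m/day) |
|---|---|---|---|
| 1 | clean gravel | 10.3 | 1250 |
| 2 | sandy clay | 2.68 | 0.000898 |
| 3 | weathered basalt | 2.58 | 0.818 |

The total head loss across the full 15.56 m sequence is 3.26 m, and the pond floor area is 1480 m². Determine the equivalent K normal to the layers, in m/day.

Flow is perpendicular to layering, so the layers act in series and the equivalent K is the thickness-weighted harmonic mean.
Total thickness L = 10.3 + 2.68 + 2.58 = 15.56 m.
Σ(b_i/K_i) = 10.3/1250 + 2.68/0.000898 + 2.58/0.818 = 2988 d.
K_eq = L / Σ(b_i/K_i) = 15.56 / 2988 = 0.005208 m/day.

0.00521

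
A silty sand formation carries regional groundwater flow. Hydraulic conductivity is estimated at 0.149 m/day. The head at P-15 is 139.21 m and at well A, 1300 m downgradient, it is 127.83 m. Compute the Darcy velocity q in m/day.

Hydraulic gradient i = (139.21 − 127.83) / 1300 = 11.38 / 1300 = 0.008754.
Specific discharge q = K · i = 0.1490 × 0.008754 = 0.001304 m/day.

0.00130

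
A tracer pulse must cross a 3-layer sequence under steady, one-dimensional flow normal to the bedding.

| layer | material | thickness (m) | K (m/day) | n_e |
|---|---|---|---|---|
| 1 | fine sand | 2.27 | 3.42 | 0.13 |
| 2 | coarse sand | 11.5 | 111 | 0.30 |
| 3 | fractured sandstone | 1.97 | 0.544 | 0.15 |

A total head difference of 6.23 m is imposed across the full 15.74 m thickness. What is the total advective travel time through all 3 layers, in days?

2.85

With flow normal to the layers, continuity requires the same specific discharge q through every layer.
Σ(b_i/K_i) = 2.27/3.42 + 11.5/111 + 1.97/0.544 = 4.389 d.
q = Δh / Σ(b_i/K_i) = 6.23 / 4.389 = 1.420 m/day.
In each layer the seepage velocity is v_i = q/n_i, so the layer transit time is t_i = b_i·n_i / q:
  layer 1 (fine sand): t_1 = 2.27 × 0.13 / 1.420 = 0.2079 d
  layer 2 (coarse sand): t_2 = 11.5 × 0.30 / 1.420 = 2.430 d
  layer 3 (fractured sandstone): t_3 = 1.97 × 0.15 / 1.420 = 0.2082 d
Total t = Σ t_i = 2.846 days.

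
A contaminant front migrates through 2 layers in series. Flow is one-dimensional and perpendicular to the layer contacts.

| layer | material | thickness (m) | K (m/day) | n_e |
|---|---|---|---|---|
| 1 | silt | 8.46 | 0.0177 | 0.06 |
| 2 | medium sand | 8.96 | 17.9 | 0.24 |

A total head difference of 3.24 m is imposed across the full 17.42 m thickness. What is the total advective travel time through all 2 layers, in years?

1.07

With flow normal to the layers, continuity requires the same specific discharge q through every layer.
Σ(b_i/K_i) = 8.46/0.0177 + 8.96/17.9 = 478.5 d.
q = Δh / Σ(b_i/K_i) = 3.24 / 478.5 = 0.006772 m/day.
In each layer the seepage velocity is v_i = q/n_i, so the layer transit time is t_i = b_i·n_i / q:
  layer 1 (silt): t_1 = 8.46 × 0.06 / 0.006772 = 74.96 d
  layer 2 (medium sand): t_2 = 8.96 × 0.24 / 0.006772 = 317.6 d
Total t = Σ t_i = 392.5 days = 1.075 years.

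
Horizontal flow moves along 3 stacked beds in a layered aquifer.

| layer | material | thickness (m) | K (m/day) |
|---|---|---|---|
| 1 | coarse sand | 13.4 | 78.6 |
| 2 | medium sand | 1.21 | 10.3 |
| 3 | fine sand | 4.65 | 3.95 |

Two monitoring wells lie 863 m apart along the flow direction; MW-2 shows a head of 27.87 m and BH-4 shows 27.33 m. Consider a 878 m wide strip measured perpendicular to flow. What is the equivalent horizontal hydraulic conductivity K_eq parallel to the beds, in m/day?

Flow is parallel to layering, so each bed carries its own Darcy discharge and the transmissivities add.
Σ(K_i·b_i) = 78.6×13.4 + 10.3×1.21 + 3.95×4.65 = 1084 m²/day.
Total thickness b = 19.26 m, so K_eq = Σ(K_i·b_i)/b = 56.29 m/day.

56.3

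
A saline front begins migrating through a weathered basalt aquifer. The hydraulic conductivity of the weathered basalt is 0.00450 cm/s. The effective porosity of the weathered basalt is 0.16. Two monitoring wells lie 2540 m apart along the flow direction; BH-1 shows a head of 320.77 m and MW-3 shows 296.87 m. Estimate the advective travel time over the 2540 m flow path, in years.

Convert K: 0.00450 cm/s × 864 = 3.888 m/day.
Hydraulic gradient i = (320.77 − 296.87) / 2540 = 23.9 / 2540 = 0.009409.
Darcy flux q = K · i = 3.888 × 0.009409 = 0.03658 m/day.
Seepage velocity v = q / n_e = 0.03658 / 0.16 = 0.2286 m/day.
Travel time t = L / v = 2540 / 0.2286 = 11109 days = 30.41 years.

30.4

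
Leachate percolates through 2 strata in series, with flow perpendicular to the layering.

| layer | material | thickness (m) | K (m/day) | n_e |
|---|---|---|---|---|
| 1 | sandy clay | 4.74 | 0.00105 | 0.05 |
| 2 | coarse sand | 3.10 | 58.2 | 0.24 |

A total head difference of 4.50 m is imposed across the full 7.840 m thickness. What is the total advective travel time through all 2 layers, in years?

With flow normal to the layers, continuity requires the same specific discharge q through every layer.
Σ(b_i/K_i) = 4.74/0.00105 + 3.10/58.2 = 4514 d.
q = Δh / Σ(b_i/K_i) = 4.50 / 4514 = 0.0009968 m/day.
In each layer the seepage velocity is v_i = q/n_i, so the layer transit time is t_i = b_i·n_i / q:
  layer 1 (sandy clay): t_1 = 4.74 × 0.05 / 0.0009968 = 237.8 d
  layer 2 (coarse sand): t_2 = 3.10 × 0.24 / 0.0009968 = 746.4 d
Total t = Σ t_i = 984.1 days = 2.694 years.

2.69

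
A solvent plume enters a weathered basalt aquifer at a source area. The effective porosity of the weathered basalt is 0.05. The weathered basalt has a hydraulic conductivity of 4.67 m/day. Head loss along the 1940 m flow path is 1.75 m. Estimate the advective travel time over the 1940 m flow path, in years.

Hydraulic gradient i = Δh / L = 1.75 / 1940 = 0.0009021.
Darcy flux q = K · i = 4.670 × 0.0009021 = 0.004213 m/day.
Seepage velocity v = q / n_e = 0.004213 / 0.05 = 0.08425 m/day.
Travel time t = L / v = 1940 / 0.08425 = 23026 days = 63.04 years.

63.0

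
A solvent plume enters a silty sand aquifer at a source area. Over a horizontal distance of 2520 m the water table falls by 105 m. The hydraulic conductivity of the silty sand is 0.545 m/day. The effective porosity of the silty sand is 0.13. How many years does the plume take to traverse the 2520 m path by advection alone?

Hydraulic gradient i = Δh / L = 105 / 2520 = 0.04167.
Darcy flux q = K · i = 0.5450 × 0.04167 = 0.02271 m/day.
Seepage velocity v = q / n_e = 0.02271 / 0.13 = 0.1747 m/day.
Travel time t = L / v = 2520 / 0.1747 = 14426 days = 39.50 years.

39.5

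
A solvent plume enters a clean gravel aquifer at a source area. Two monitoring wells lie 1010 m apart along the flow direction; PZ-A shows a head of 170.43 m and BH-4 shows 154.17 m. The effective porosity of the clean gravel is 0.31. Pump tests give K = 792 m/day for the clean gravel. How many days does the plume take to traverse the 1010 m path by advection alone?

Hydraulic gradient i = (170.43 − 154.17) / 1010 = 16.26 / 1010 = 0.01610.
Darcy flux q = K · i = 792.0 × 0.01610 = 12.75 m/day.
Seepage velocity v = q / n_e = 12.75 / 0.31 = 41.13 m/day.
Travel time t = L / v = 1010 / 41.13 = 24.56 days.

24.6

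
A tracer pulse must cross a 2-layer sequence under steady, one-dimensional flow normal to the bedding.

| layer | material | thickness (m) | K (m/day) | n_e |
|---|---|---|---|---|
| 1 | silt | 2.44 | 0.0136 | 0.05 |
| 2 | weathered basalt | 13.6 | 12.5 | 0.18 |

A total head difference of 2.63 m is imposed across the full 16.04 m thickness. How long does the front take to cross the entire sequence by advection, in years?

With flow normal to the layers, continuity requires the same specific discharge q through every layer.
Σ(b_i/K_i) = 2.44/0.0136 + 13.6/12.5 = 180.5 d.
q = Δh / Σ(b_i/K_i) = 2.63 / 180.5 = 0.01457 m/day.
In each layer the seepage velocity is v_i = q/n_i, so the layer transit time is t_i = b_i·n_i / q:
  layer 1 (silt): t_1 = 2.44 × 0.05 / 0.01457 = 8.373 d
  layer 2 (weathered basalt): t_2 = 13.6 × 0.18 / 0.01457 = 168.0 d
Total t = Σ t_i = 176.4 days = 0.4829 years.

0.483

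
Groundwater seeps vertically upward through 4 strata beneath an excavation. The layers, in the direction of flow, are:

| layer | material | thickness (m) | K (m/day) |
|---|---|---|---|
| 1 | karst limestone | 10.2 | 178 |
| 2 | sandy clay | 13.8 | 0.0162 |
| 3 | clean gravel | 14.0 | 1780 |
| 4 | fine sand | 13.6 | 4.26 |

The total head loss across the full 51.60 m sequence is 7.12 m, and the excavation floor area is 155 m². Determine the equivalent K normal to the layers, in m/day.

0.0603

Flow is perpendicular to layering, so the layers act in series and the equivalent K is the thickness-weighted harmonic mean.
Total thickness L = 10.2 + 13.8 + 14.0 + 13.6 = 51.60 m.
Σ(b_i/K_i) = 10.2/178 + 13.8/0.0162 + 14.0/1780 + 13.6/4.26 = 855.1 d.
K_eq = L / Σ(b_i/K_i) = 51.60 / 855.1 = 0.06034 m/day.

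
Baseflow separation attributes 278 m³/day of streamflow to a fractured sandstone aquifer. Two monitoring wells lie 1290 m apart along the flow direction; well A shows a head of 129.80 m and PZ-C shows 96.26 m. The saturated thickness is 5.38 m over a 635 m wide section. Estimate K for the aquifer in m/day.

Cross-sectional area A = 635 × 5.38 = 3416 m².
Hydraulic gradient i = (129.80 − 96.26) / 1290 = 33.54 / 1290 = 0.02600.
From Q = K·A·i, K = Q / (A·i) = 278 / (3416 × 0.02600) = 3.130 m/day.

3.13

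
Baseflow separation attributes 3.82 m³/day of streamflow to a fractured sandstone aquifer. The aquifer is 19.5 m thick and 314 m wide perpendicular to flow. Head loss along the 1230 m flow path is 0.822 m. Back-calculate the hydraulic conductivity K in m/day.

Cross-sectional area A = 314 × 19.5 = 6123 m².
Hydraulic gradient i = Δh / L = 0.822 / 1230 = 0.0006683.
From Q = K·A·i, K = Q / (A·i) = 3.82 / (6123 × 0.0006683) = 0.9335 m/day.

0.934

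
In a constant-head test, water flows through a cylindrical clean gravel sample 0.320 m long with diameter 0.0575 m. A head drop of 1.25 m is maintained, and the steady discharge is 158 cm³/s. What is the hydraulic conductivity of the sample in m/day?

1350

Cross-sectional area A = π·(d/2)² = π × (0.0575/2)² = 0.002597 m².
Convert discharge: 158 cm³/s = 0.0001580 m³/s.
Darcy's law rearranged: K = Q·L / (A·Δh) = 0.0001580 × 0.320 / (0.002597 × 1.25) = 0.01558 m/s = 1346 m/day.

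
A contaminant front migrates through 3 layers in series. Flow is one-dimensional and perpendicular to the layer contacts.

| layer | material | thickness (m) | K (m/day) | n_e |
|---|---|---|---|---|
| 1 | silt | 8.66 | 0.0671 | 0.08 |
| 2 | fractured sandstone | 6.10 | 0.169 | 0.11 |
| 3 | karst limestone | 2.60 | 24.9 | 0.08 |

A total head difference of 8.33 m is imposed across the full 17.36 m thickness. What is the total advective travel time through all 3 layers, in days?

With flow normal to the layers, continuity requires the same specific discharge q through every layer.
Σ(b_i/K_i) = 8.66/0.0671 + 6.10/0.169 + 2.60/24.9 = 165.3 d.
q = Δh / Σ(b_i/K_i) = 8.33 / 165.3 = 0.05041 m/day.
In each layer the seepage velocity is v_i = q/n_i, so the layer transit time is t_i = b_i·n_i / q:
  layer 1 (silt): t_1 = 8.66 × 0.08 / 0.05041 = 13.74 d
  layer 2 (fractured sandstone): t_2 = 6.10 × 0.11 / 0.05041 = 13.31 d
  layer 3 (karst limestone): t_3 = 2.60 × 0.08 / 0.05041 = 4.127 d
Total t = Σ t_i = 31.18 days.

31.2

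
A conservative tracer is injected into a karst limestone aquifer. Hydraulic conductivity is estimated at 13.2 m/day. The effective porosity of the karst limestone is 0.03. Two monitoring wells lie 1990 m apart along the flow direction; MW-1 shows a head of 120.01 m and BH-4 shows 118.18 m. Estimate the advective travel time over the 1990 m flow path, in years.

13.5

Hydraulic gradient i = (120.01 − 118.18) / 1990 = 1.83 / 1990 = 0.0009196.
Darcy flux q = K · i = 13.20 × 0.0009196 = 0.01214 m/day.
Seepage velocity v = q / n_e = 0.01214 / 0.03 = 0.4046 m/day.
Travel time t = L / v = 1990 / 0.4046 = 4918 days = 13.47 years.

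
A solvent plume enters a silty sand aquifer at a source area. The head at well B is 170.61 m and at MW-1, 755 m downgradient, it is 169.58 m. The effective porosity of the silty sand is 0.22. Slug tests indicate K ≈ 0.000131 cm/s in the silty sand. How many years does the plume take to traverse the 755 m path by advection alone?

2950

Convert K: 0.000131 cm/s × 864 = 0.1132 m/day.
Hydraulic gradient i = (170.61 − 169.58) / 755 = 1.03 / 755 = 0.001364.
Darcy flux q = K · i = 0.1132 × 0.001364 = 0.0001544 m/day.
Seepage velocity v = q / n_e = 0.0001544 / 0.22 = 0.0007019 m/day.
Travel time t = L / v = 755 / 0.0007019 = 1.076e+06 days = 2945 years.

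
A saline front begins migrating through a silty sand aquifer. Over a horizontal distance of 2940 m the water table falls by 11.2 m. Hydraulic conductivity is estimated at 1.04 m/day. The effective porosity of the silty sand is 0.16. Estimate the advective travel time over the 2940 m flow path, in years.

325

Hydraulic gradient i = Δh / L = 11.2 / 2940 = 0.003810.
Darcy flux q = K · i = 1.040 × 0.003810 = 0.003962 m/day.
Seepage velocity v = q / n_e = 0.003962 / 0.16 = 0.02476 m/day.
Travel time t = L / v = 2940 / 0.02476 = 1.187e+05 days = 325.1 years.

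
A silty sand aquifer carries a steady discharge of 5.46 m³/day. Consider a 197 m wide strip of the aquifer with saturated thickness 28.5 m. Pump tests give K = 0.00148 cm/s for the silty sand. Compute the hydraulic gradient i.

Convert K: 0.00148 cm/s × 864 = 1.279 m/day.
Cross-sectional area A = 197 × 28.5 = 5614 m².
From Q = K·A·i, i = Q / (K·A) = 5.46 / (1.279 × 5614) = 0.0007605.

0.000761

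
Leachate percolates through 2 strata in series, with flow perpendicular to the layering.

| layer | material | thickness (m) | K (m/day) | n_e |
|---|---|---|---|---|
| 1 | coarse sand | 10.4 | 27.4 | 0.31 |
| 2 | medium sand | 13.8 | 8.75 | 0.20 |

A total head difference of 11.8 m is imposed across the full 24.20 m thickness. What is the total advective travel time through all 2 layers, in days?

0.992

With flow normal to the layers, continuity requires the same specific discharge q through every layer.
Σ(b_i/K_i) = 10.4/27.4 + 13.8/8.75 = 1.957 d.
q = Δh / Σ(b_i/K_i) = 11.8 / 1.957 = 6.031 m/day.
In each layer the seepage velocity is v_i = q/n_i, so the layer transit time is t_i = b_i·n_i / q:
  layer 1 (coarse sand): t_1 = 10.4 × 0.31 / 6.031 = 0.5346 d
  layer 2 (medium sand): t_2 = 13.8 × 0.20 / 6.031 = 0.4577 d
Total t = Σ t_i = 0.9923 days.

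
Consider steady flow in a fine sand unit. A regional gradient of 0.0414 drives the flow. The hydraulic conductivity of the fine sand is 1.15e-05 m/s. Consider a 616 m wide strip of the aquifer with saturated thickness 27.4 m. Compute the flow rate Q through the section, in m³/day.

694

Convert K: 1.15e-05 m/s × 86400 = 0.9936 m/day.
Cross-sectional area A = 616 × 27.4 = 16878 m².
Hydraulic gradient i = 0.0414.
Darcy's law: Q = K · A · i = 0.9936 × 16878 × 0.04140 = 694.3 m³/day.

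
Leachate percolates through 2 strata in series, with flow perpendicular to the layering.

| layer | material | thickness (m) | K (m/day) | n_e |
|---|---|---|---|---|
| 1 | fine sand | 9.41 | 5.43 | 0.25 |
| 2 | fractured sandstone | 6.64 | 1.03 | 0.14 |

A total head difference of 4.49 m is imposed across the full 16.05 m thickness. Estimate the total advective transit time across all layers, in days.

With flow normal to the layers, continuity requires the same specific discharge q through every layer.
Σ(b_i/K_i) = 9.41/5.43 + 6.64/1.03 = 8.180 d.
q = Δh / Σ(b_i/K_i) = 4.49 / 8.180 = 0.5489 m/day.
In each layer the seepage velocity is v_i = q/n_i, so the layer transit time is t_i = b_i·n_i / q:
  layer 1 (fine sand): t_1 = 9.41 × 0.25 / 0.5489 = 4.286 d
  layer 2 (fractured sandstone): t_2 = 6.64 × 0.14 / 0.5489 = 1.693 d
Total t = Σ t_i = 5.979 days.

5.98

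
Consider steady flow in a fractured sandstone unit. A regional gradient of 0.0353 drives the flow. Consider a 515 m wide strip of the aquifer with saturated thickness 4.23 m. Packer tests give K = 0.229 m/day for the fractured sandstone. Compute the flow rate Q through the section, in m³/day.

17.6

Cross-sectional area A = 515 × 4.23 = 2178 m².
Hydraulic gradient i = 0.0353.
Darcy's law: Q = K · A · i = 0.2290 × 2178 × 0.03530 = 17.61 m³/day.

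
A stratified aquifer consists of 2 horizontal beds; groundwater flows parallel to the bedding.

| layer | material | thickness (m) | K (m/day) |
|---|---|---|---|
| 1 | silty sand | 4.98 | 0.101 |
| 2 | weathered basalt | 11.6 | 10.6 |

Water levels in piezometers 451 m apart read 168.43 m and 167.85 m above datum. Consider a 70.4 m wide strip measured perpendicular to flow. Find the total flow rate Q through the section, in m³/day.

11.2

Flow is parallel to layering, so each bed carries its own Darcy discharge and the transmissivities add.
Σ(K_i·b_i) = 0.101×4.98 + 10.6×11.6 = 123.5 m²/day.
Hydraulic gradient i = (168.43 − 167.85) / 451 = 0.58 / 451 = 0.001286.
Q = Σ(K_i·b_i) · W · i = 123.5 × 70.4 × 0.001286 = 11.18 m³/day.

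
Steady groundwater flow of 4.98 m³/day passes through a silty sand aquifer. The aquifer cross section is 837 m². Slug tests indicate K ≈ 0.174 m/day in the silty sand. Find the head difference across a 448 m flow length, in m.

15.3

From Q = K·A·i, i = Q / (K·A) = 4.98 / (0.1740 × 837.0) = 0.03419.
Head loss Δh = i · L = 0.03419 × 448 = 15.32 m.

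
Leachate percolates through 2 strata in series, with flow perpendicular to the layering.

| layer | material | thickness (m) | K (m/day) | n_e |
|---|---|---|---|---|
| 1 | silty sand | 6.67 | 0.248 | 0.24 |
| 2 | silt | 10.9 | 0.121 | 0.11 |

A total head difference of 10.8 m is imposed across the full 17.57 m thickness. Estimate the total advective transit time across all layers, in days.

30.3

With flow normal to the layers, continuity requires the same specific discharge q through every layer.
Σ(b_i/K_i) = 6.67/0.248 + 10.9/0.121 = 117.0 d.
q = Δh / Σ(b_i/K_i) = 10.8 / 117.0 = 0.09233 m/day.
In each layer the seepage velocity is v_i = q/n_i, so the layer transit time is t_i = b_i·n_i / q:
  layer 1 (silty sand): t_1 = 6.67 × 0.24 / 0.09233 = 17.34 d
  layer 2 (silt): t_2 = 10.9 × 0.11 / 0.09233 = 12.99 d
Total t = Σ t_i = 30.33 days.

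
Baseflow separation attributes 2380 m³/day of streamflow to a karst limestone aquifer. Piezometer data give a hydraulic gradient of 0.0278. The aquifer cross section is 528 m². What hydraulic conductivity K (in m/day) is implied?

162

Hydraulic gradient i = 0.0278.
From Q = K·A·i, K = Q / (A·i) = 2380 / (528.0 × 0.02780) = 162.1 m/day.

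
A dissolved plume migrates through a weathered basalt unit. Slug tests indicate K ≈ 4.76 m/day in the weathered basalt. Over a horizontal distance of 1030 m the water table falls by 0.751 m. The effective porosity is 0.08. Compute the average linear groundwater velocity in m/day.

0.0434

Hydraulic gradient i = Δh / L = 0.751 / 1030 = 0.0007291.
Darcy flux q = K · i = 4.760 × 0.0007291 = 0.003471 m/day.
Seepage velocity v = q / n_e = 0.003471 / 0.08 = 0.04338 m/day.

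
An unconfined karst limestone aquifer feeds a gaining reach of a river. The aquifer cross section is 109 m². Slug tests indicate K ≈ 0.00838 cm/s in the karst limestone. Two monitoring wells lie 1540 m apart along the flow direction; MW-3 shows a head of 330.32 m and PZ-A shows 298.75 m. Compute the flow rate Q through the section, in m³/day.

16.2

Convert K: 0.00838 cm/s × 864 = 7.240 m/day.
Hydraulic gradient i = (330.32 − 298.75) / 1540 = 31.57 / 1540 = 0.02050.
Darcy's law: Q = K · A · i = 7.240 × 109.0 × 0.02050 = 16.18 m³/day.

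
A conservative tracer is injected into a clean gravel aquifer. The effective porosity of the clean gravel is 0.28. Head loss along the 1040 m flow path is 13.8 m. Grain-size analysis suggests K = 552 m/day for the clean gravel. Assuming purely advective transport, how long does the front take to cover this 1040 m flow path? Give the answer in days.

Hydraulic gradient i = Δh / L = 13.8 / 1040 = 0.01327.
Darcy flux q = K · i = 552.0 × 0.01327 = 7.325 m/day.
Seepage velocity v = q / n_e = 7.325 / 0.28 = 26.16 m/day.
Travel time t = L / v = 1040 / 26.16 = 39.76 days.

39.8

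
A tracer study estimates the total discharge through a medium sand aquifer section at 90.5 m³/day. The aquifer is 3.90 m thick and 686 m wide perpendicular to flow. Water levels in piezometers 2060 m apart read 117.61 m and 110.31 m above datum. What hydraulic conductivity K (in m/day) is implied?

9.55

Cross-sectional area A = 686 × 3.90 = 2675 m².
Hydraulic gradient i = (117.61 − 110.31) / 2060 = 7.3 / 2060 = 0.003544.
From Q = K·A·i, K = Q / (A·i) = 90.5 / (2675 × 0.003544) = 9.546 m/day.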